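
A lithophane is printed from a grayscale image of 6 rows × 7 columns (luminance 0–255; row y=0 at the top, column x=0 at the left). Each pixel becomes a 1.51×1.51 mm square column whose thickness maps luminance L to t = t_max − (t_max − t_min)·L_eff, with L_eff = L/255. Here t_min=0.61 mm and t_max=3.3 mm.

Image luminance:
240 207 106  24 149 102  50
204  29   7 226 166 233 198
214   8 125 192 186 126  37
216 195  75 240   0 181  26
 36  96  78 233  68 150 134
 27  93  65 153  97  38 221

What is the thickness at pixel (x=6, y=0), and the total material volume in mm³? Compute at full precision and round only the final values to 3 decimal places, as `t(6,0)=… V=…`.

t(6,0)=2.773 V=189.721

span = t_max - t_min = 3.3 - 0.61 = 2.690
L(6,0) = 50, L_eff = 50/255 = 0.196078
t(6,0) = 3.3 - 2.690·0.196078 = 2.773
Σt over all 6·7 pixels = 2121781/25500 ≈ 83.2070980
V = pitch²·Σt = 1.51²·2121781/25500 = 189.721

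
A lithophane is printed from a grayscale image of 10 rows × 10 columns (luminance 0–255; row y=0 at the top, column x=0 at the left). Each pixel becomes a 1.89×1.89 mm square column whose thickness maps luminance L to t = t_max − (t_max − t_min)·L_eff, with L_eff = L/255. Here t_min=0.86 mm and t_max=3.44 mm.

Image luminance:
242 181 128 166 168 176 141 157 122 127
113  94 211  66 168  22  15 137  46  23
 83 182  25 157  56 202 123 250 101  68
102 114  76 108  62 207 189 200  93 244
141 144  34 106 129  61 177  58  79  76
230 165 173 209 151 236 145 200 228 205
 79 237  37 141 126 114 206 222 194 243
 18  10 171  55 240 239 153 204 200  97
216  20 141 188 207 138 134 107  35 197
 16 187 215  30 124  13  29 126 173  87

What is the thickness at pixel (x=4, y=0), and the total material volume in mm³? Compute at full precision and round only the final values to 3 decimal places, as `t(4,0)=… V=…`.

t(4,0)=1.740 V=742.305

span = t_max - t_min = 3.44 - 0.86 = 2.580
L(4,0) = 168, L_eff = 168/255 = 0.658824
t(4,0) = 3.44 - 2.580·0.658824 = 1.740
Σt over all 10·10 pixels = 883177/4250 ≈ 207.8063529
V = pitch²·Σt = 1.89²·883177/4250 = 742.305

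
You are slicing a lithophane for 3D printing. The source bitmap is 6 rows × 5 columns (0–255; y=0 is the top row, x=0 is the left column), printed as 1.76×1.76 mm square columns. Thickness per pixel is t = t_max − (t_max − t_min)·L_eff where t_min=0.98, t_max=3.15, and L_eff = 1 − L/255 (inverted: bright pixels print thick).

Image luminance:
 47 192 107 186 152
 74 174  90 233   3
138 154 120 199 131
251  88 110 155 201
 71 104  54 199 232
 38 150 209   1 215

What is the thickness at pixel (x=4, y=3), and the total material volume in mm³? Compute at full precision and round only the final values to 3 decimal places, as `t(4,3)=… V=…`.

span = t_max - t_min = 3.15 - 0.98 = 2.170
L(4,3) = 201, L_eff = 1 - 201/255 = 0.211765 (inverted)
t(4,3) = 3.15 - 2.170·0.211765 = 2.690
Σt over all 6·5 pixels = 817313/12750 ≈ 64.1029804
V = pitch²·Σt = 1.76²·817313/12750 = 198.565

t(4,3)=2.690 V=198.565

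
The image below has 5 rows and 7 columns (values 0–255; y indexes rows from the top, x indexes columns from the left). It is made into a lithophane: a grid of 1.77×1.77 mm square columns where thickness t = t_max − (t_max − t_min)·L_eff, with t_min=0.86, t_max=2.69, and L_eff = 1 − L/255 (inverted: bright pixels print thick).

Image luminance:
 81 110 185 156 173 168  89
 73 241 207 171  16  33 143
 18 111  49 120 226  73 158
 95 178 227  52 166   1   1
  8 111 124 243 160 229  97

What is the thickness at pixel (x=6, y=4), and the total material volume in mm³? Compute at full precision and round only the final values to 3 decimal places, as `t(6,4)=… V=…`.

span = t_max - t_min = 2.69 - 0.86 = 1.830
L(6,4) = 97, L_eff = 1 - 97/255 = 0.619608 (inverted)
t(6,4) = 2.69 - 1.830·0.619608 = 1.556
Σt over all 5·7 pixels = 517723/8500 ≈ 60.9085882
V = pitch²·Σt = 1.77²·517723/8500 = 190.821

t(6,4)=1.556 V=190.821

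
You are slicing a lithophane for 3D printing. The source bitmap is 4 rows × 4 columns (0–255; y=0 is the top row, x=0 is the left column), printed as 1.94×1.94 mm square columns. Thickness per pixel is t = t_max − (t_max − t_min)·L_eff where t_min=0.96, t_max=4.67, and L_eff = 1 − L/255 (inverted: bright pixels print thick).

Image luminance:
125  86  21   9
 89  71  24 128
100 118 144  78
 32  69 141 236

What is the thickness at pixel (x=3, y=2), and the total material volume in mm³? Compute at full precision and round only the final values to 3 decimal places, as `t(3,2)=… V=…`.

t(3,2)=2.095 V=138.356

span = t_max - t_min = 4.67 - 0.96 = 3.710
L(3,2) = 78, L_eff = 1 - 78/255 = 0.694118 (inverted)
t(3,2) = 4.67 - 3.710·0.694118 = 2.095
Σt over all 4·4 pixels = 937421/25500 ≈ 36.7616078
V = pitch²·Σt = 1.94²·937421/25500 = 138.356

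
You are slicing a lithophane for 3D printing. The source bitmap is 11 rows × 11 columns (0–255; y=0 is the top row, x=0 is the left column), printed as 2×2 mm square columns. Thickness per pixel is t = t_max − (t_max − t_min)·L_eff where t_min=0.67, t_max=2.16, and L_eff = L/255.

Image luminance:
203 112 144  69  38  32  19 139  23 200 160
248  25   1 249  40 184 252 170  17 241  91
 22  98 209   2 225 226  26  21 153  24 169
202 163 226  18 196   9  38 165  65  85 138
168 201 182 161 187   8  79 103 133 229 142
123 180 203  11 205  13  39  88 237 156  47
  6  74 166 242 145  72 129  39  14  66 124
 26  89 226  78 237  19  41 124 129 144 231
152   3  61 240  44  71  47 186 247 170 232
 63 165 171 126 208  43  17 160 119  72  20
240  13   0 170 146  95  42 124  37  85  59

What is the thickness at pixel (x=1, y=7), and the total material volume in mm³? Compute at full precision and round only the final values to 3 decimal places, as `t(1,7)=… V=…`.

t(1,7)=1.640 V=716.331

span = t_max - t_min = 2.16 - 0.67 = 1.490
L(1,7) = 89, L_eff = 89/255 = 0.349020
t(1,7) = 2.16 - 1.490·0.349020 = 1.640
Σt over all 11·11 pixels = 4566611/25500 ≈ 179.0827843
V = pitch²·Σt = 2²·4566611/25500 = 716.331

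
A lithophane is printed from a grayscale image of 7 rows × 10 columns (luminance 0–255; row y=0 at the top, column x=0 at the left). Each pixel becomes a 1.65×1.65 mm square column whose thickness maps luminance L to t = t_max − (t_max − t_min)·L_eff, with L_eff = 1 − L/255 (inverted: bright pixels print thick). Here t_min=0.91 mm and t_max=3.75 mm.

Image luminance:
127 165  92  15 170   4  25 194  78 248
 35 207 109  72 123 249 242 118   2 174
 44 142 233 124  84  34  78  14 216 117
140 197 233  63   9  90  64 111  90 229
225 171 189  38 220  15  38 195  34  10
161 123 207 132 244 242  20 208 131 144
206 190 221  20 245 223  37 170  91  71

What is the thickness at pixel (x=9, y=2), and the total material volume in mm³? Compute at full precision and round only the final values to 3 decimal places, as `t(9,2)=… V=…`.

t(9,2)=2.213 V=445.768

span = t_max - t_min = 3.75 - 0.91 = 2.840
L(9,2) = 117, L_eff = 1 - 117/255 = 0.541176 (inverted)
t(9,2) = 3.75 - 2.840·0.541176 = 2.213
Σt over all 7·10 pixels = 695873/4250 ≈ 163.7348235
V = pitch²·Σt = 1.65²·695873/4250 = 445.768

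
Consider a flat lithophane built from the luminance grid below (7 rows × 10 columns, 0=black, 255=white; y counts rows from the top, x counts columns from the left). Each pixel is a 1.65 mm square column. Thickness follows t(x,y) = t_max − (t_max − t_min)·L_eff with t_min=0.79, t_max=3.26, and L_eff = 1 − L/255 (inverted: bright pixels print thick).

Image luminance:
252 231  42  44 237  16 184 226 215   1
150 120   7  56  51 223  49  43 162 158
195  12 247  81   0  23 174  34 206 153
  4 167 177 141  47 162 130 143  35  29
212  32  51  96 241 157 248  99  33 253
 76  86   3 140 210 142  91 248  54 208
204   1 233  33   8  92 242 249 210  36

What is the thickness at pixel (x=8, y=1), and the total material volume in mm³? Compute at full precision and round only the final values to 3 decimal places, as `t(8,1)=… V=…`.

span = t_max - t_min = 3.26 - 0.79 = 2.470
L(8,1) = 162, L_eff = 1 - 162/255 = 0.364706 (inverted)
t(8,1) = 3.26 - 2.470·0.364706 = 2.359
Σt over all 7·10 pixels = 707611/5100 ≈ 138.7472549
V = pitch²·Σt = 1.65²·707611/5100 = 377.739

t(8,1)=2.359 V=377.739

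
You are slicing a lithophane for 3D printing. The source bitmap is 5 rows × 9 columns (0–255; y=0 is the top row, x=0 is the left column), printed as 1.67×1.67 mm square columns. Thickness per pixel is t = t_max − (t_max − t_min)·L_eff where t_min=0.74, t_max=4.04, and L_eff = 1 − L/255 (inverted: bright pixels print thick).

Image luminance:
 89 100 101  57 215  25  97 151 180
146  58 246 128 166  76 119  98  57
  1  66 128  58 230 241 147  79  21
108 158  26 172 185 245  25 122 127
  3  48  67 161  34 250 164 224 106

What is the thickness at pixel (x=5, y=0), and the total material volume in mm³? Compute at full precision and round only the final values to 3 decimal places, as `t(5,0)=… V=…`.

t(5,0)=1.064 V=284.337

span = t_max - t_min = 4.04 - 0.74 = 3.300
L(5,0) = 25, L_eff = 1 - 25/255 = 0.901961 (inverted)
t(5,0) = 4.04 - 3.300·0.901961 = 1.064
Σt over all 5·9 pixels = 8666/85 ≈ 101.9529412
V = pitch²·Σt = 1.67²·8666/85 = 284.337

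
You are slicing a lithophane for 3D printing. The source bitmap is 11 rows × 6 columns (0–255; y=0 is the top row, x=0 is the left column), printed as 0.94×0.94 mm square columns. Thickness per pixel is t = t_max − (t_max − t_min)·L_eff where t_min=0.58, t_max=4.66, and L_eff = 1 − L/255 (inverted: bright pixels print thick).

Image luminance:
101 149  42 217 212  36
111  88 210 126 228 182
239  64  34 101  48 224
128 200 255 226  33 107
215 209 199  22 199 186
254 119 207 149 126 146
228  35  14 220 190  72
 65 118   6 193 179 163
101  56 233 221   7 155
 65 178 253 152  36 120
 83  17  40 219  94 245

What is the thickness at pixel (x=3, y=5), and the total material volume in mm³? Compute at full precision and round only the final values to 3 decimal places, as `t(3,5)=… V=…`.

t(3,5)=2.964 V=163.183

span = t_max - t_min = 4.66 - 0.58 = 4.080
L(3,5) = 149, L_eff = 1 - 149/255 = 0.415686 (inverted)
t(3,5) = 4.66 - 4.080·0.415686 = 2.964
Σt over all 11·6 pixels = 184.68
V = pitch²·Σt = 0.94²·184.68 = 163.183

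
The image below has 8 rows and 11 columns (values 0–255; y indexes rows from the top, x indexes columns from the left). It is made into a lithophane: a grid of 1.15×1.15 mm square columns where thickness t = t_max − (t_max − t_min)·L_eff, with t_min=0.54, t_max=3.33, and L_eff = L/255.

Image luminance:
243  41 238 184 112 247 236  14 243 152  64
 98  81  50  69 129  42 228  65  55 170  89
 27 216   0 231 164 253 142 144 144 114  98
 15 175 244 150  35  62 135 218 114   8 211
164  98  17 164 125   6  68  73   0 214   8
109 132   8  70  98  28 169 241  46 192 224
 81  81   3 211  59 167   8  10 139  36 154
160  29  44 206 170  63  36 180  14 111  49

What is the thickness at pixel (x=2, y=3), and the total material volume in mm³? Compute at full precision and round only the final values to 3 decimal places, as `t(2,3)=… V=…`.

span = t_max - t_min = 3.33 - 0.54 = 2.790
L(2,3) = 244, L_eff = 244/255 = 0.956863
t(2,3) = 3.33 - 2.790·0.956863 = 0.660
Σt over all 8·11 pixels = 311889/1700 ≈ 183.4641176
V = pitch²·Σt = 1.15²·311889/1700 = 242.631

t(2,3)=0.660 V=242.631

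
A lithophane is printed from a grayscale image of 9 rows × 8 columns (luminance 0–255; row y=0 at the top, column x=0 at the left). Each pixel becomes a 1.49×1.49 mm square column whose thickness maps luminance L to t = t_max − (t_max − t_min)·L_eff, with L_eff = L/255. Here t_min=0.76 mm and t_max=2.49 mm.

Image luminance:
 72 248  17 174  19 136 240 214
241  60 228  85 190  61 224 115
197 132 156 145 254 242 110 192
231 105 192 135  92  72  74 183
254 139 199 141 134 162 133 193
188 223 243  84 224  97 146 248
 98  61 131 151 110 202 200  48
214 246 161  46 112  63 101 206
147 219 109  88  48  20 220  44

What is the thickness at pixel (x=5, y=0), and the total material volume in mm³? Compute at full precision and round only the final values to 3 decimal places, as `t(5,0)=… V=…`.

t(5,0)=1.567 V=237.023

span = t_max - t_min = 2.49 - 0.76 = 1.730
L(5,0) = 136, L_eff = 136/255 = 0.533333
t(5,0) = 2.49 - 1.730·0.533333 = 1.567
Σt over all 9·8 pixels = 907481/8500 ≈ 106.7624706
V = pitch²·Σt = 1.49²·907481/8500 = 237.023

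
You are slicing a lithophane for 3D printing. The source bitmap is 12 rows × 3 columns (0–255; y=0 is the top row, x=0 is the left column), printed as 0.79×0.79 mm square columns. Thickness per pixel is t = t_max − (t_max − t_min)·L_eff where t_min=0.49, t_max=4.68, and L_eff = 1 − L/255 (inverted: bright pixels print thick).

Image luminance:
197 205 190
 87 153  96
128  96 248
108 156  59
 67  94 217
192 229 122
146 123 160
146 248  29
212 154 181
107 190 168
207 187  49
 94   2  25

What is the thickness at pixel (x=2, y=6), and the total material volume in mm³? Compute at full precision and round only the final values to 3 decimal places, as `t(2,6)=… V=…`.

t(2,6)=3.119 V=63.022

span = t_max - t_min = 4.68 - 0.49 = 4.190
L(2,6) = 160, L_eff = 1 - 160/255 = 0.372549 (inverted)
t(2,6) = 4.68 - 4.190·0.372549 = 3.119
Σt over all 12·3 pixels = 643747/6375 ≈ 100.9799216
V = pitch²·Σt = 0.79²·643747/6375 = 63.022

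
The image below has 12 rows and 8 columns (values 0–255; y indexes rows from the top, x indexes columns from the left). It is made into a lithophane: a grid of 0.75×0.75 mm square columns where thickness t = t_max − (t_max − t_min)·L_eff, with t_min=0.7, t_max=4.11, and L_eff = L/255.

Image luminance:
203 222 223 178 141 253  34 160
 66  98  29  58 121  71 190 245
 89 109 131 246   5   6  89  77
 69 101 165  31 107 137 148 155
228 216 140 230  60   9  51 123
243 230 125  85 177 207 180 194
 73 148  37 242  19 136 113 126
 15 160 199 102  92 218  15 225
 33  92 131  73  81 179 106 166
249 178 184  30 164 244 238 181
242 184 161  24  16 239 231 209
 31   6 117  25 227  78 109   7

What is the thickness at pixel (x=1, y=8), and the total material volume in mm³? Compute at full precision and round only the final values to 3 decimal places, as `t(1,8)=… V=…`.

span = t_max - t_min = 4.11 - 0.7 = 3.410
L(1,8) = 92, L_eff = 92/255 = 0.360784
t(1,8) = 4.11 - 3.410·0.360784 = 2.880
Σt over all 12·8 pixels = 576127/2550 ≈ 225.9321569
V = pitch²·Σt = 0.75²·576127/2550 = 127.087

t(1,8)=2.880 V=127.087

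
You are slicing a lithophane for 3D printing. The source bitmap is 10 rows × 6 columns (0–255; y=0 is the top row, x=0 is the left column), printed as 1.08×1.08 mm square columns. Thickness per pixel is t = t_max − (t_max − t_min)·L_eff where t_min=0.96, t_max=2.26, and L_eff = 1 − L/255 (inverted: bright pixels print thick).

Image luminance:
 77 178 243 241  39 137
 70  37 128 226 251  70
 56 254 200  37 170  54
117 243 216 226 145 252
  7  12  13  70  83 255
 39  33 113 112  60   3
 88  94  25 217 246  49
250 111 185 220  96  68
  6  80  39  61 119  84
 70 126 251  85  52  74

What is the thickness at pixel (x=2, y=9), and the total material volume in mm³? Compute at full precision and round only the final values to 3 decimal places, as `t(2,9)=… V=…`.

t(2,9)=2.240 V=109.778

span = t_max - t_min = 2.26 - 0.96 = 1.300
L(2,9) = 251, L_eff = 1 - 251/255 = 0.015686 (inverted)
t(2,9) = 2.26 - 1.300·0.015686 = 2.240
Σt over all 10·6 pixels = 239999/2550 ≈ 94.1172549
V = pitch²·Σt = 1.08²·239999/2550 = 109.778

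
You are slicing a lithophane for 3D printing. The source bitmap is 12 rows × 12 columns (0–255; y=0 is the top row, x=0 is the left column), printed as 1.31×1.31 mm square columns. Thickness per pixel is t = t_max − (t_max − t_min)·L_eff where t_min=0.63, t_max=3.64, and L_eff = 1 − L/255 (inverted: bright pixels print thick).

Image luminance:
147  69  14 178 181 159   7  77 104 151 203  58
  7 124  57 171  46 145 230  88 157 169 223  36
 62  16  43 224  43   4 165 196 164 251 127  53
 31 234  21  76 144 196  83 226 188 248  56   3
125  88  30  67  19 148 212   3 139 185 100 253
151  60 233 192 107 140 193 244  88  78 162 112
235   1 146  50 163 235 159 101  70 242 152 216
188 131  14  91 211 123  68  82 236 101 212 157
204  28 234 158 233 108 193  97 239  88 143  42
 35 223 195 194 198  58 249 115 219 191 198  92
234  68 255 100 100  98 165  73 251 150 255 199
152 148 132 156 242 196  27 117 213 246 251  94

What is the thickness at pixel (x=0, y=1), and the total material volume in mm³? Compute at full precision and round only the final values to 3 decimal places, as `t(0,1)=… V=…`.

span = t_max - t_min = 3.64 - 0.63 = 3.010
L(0,1) = 7, L_eff = 1 - 7/255 = 0.972549 (inverted)
t(0,1) = 3.64 - 3.010·0.972549 = 0.713
Σt over all 12·12 pixels = 690032/2125 ≈ 324.7209412
V = pitch²·Σt = 1.31²·690032/2125 = 557.254

t(0,1)=0.713 V=557.254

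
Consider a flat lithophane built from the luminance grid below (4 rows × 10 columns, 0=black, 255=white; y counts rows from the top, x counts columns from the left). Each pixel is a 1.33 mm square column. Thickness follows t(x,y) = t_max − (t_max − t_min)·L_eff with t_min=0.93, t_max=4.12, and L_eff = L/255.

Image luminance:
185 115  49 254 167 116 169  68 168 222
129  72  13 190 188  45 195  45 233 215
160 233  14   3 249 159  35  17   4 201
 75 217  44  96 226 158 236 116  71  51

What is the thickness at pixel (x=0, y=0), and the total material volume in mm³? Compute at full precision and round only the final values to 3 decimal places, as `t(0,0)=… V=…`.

span = t_max - t_min = 4.12 - 0.93 = 3.190
L(0,0) = 185, L_eff = 185/255 = 0.725490
t(0,0) = 4.12 - 3.190·0.725490 = 1.806
Σt over all 4·10 pixels = 2542643/25500 ≈ 99.7114902
V = pitch²·Σt = 1.33²·2542643/25500 = 176.380

t(0,0)=1.806 V=176.380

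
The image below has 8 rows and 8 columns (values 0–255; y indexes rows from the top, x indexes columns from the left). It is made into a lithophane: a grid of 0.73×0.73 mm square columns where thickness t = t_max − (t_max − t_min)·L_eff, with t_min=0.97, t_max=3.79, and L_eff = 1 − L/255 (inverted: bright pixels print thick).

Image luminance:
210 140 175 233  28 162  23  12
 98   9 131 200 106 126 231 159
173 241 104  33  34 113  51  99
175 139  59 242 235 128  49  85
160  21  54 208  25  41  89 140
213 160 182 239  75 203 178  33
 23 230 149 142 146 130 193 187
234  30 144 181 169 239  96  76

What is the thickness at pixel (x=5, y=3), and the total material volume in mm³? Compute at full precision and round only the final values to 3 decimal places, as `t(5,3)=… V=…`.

span = t_max - t_min = 3.79 - 0.97 = 2.820
L(5,3) = 128, L_eff = 1 - 128/255 = 0.498039 (inverted)
t(5,3) = 3.79 - 2.820·0.498039 = 2.386
Σt over all 8·8 pixels = 658311/4250 ≈ 154.8967059
V = pitch²·Σt = 0.73²·658311/4250 = 82.544

t(5,3)=2.386 V=82.544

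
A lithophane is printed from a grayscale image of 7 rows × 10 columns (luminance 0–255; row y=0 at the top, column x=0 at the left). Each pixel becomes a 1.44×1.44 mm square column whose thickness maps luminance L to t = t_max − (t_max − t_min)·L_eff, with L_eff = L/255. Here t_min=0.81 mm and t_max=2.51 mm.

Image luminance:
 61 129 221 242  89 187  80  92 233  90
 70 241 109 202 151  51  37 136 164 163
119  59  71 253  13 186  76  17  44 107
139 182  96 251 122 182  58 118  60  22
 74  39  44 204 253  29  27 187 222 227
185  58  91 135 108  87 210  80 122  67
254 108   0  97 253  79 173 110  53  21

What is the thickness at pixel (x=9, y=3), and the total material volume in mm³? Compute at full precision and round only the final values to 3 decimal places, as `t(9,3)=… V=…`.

t(9,3)=2.363 V=246.551

span = t_max - t_min = 2.51 - 0.81 = 1.700
L(9,3) = 22, L_eff = 22/255 = 0.086275
t(9,3) = 2.51 - 1.700·0.086275 = 2.363
Σt over all 7·10 pixels = 118.9
V = pitch²·Σt = 1.44²·118.9 = 246.551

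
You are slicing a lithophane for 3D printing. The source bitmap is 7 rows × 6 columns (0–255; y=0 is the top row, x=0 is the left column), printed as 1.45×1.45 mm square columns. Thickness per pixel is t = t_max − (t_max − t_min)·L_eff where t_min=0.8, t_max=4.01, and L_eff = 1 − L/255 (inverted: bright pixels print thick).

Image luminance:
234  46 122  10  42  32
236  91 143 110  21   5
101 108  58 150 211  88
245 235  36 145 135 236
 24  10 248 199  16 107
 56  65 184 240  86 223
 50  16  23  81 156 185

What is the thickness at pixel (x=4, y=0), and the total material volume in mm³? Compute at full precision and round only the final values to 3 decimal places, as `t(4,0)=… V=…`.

t(4,0)=1.329 V=197.923

span = t_max - t_min = 4.01 - 0.8 = 3.210
L(4,0) = 42, L_eff = 1 - 42/255 = 0.835294 (inverted)
t(4,0) = 4.01 - 3.210·0.835294 = 1.329
Σt over all 7·6 pixels = 800163/8500 ≈ 94.1368235
V = pitch²·Σt = 1.45²·800163/8500 = 197.923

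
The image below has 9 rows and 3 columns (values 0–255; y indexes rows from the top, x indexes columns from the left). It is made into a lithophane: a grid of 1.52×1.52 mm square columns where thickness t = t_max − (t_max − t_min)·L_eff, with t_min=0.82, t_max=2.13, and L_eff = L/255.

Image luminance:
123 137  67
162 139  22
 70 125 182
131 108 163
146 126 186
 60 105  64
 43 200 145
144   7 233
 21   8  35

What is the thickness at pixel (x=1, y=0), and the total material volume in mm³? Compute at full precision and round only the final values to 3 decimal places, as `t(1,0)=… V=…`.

t(1,0)=1.426 V=97.833

span = t_max - t_min = 2.13 - 0.82 = 1.310
L(1,0) = 137, L_eff = 137/255 = 0.537255
t(1,0) = 2.13 - 1.310·0.537255 = 1.426
Σt over all 9·3 pixels = 359931/8500 ≈ 42.3448235
V = pitch²·Σt = 1.52²·359931/8500 = 97.833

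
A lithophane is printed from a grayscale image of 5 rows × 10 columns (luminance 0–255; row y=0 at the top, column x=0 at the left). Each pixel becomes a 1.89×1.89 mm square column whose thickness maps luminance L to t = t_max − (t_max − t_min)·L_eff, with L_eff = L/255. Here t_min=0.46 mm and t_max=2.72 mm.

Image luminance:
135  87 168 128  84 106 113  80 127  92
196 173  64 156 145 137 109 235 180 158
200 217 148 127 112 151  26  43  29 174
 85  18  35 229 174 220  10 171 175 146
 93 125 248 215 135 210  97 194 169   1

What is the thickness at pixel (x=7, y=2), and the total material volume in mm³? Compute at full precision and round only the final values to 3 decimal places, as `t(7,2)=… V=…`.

span = t_max - t_min = 2.72 - 0.46 = 2.260
L(7,2) = 43, L_eff = 43/255 = 0.168627
t(7,2) = 2.72 - 2.260·0.168627 = 2.339
Σt over all 5·10 pixels = 19651/255 ≈ 77.0627451
V = pitch²·Σt = 1.89²·19651/255 = 275.276

t(7,2)=2.339 V=275.276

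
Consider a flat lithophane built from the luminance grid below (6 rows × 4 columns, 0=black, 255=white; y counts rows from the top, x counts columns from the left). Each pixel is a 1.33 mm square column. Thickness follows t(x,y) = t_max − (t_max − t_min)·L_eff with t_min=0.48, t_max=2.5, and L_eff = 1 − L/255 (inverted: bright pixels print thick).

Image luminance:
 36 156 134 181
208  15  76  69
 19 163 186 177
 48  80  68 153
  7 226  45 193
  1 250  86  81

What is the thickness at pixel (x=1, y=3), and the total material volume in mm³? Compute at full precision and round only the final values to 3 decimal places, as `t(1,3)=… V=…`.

span = t_max - t_min = 2.5 - 0.48 = 2.020
L(1,3) = 80, L_eff = 1 - 80/255 = 0.686275 (inverted)
t(1,3) = 2.5 - 2.020·0.686275 = 1.114
Σt over all 6·4 pixels = 69223/2125 ≈ 32.5755294
V = pitch²·Σt = 1.33²·69223/2125 = 57.623

t(1,3)=1.114 V=57.623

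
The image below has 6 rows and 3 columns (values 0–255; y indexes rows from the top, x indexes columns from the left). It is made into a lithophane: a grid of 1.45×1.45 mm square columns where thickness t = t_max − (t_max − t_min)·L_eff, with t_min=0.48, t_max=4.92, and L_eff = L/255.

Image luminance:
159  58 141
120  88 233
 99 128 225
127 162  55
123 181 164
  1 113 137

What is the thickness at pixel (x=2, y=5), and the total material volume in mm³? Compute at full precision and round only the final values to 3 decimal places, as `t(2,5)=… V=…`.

span = t_max - t_min = 4.92 - 0.48 = 4.440
L(2,5) = 137, L_eff = 137/255 = 0.537255
t(2,5) = 4.92 - 4.440·0.537255 = 2.535
Σt over all 6·3 pixels = 102572/2125 ≈ 48.2691765
V = pitch²·Σt = 1.45²·102572/2125 = 101.486

t(2,5)=2.535 V=101.486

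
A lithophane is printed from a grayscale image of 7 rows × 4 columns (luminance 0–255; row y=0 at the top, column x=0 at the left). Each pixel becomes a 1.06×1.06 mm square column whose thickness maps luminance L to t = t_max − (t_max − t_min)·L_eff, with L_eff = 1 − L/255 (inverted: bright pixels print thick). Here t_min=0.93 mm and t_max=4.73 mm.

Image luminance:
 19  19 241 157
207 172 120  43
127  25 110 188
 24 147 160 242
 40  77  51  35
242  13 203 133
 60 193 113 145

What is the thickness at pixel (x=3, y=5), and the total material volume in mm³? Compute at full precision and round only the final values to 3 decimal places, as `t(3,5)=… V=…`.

t(3,5)=2.912 V=84.614

span = t_max - t_min = 4.73 - 0.93 = 3.800
L(3,5) = 133, L_eff = 1 - 133/255 = 0.478431 (inverted)
t(3,5) = 4.73 - 3.800·0.478431 = 2.912
Σt over all 7·4 pixels = 6401/85 ≈ 75.3058824
V = pitch²·Σt = 1.06²·6401/85 = 84.614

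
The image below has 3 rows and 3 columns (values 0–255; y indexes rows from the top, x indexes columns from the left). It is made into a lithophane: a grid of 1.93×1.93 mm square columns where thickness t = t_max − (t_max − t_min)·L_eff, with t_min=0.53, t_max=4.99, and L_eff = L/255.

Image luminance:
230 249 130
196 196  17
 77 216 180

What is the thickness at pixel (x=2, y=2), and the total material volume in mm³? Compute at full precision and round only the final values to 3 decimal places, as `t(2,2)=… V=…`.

span = t_max - t_min = 4.99 - 0.53 = 4.460
L(2,2) = 180, L_eff = 180/255 = 0.705882
t(2,2) = 4.99 - 4.460·0.705882 = 1.842
Σt over all 3·3 pixels = 160073/8500 ≈ 18.8321176
V = pitch²·Σt = 1.93²·160073/8500 = 70.148

t(2,2)=1.842 V=70.148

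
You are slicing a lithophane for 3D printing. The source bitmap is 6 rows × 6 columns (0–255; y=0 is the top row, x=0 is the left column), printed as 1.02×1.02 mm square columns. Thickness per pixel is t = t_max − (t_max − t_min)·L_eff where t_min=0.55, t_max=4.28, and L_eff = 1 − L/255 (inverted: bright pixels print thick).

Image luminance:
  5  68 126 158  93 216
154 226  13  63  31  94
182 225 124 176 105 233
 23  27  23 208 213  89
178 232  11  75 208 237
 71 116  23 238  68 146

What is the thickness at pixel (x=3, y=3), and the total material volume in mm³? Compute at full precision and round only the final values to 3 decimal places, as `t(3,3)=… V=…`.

span = t_max - t_min = 4.28 - 0.55 = 3.730
L(3,3) = 208, L_eff = 1 - 208/255 = 0.184314 (inverted)
t(3,3) = 4.28 - 3.730·0.184314 = 3.593
Σt over all 6·6 pixels = 1087597/12750 ≈ 85.3017255
V = pitch²·Σt = 1.02²·1087597/12750 = 88.748

t(3,3)=3.593 V=88.748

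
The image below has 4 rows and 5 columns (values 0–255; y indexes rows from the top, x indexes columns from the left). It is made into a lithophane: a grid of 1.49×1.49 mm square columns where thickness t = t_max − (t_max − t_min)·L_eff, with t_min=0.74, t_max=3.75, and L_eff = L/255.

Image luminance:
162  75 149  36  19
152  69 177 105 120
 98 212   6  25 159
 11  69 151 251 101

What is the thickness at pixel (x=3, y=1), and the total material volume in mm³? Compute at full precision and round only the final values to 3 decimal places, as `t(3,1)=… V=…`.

span = t_max - t_min = 3.75 - 0.74 = 3.010
L(3,1) = 105, L_eff = 105/255 = 0.411765
t(3,1) = 3.75 - 3.010·0.411765 = 2.511
Σt over all 4·5 pixels = 1266253/25500 ≈ 49.6569804
V = pitch²·Σt = 1.49²·1266253/25500 = 110.243

t(3,1)=2.511 V=110.243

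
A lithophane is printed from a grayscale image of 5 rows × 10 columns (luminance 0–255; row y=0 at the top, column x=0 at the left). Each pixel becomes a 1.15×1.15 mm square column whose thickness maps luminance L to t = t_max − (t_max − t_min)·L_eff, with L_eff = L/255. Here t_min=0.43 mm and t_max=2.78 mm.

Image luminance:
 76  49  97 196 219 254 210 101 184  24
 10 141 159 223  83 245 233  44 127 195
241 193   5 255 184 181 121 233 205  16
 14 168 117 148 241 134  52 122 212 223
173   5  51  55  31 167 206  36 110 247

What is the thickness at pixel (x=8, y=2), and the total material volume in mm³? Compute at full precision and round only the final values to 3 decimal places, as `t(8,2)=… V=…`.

span = t_max - t_min = 2.78 - 0.43 = 2.350
L(8,2) = 205, L_eff = 205/255 = 0.803922
t(8,2) = 2.78 - 2.350·0.803922 = 0.891
Σt over all 5·10 pixels = 94787/1275 ≈ 74.3427451
V = pitch²·Σt = 1.15²·94787/1275 = 98.318

t(8,2)=0.891 V=98.318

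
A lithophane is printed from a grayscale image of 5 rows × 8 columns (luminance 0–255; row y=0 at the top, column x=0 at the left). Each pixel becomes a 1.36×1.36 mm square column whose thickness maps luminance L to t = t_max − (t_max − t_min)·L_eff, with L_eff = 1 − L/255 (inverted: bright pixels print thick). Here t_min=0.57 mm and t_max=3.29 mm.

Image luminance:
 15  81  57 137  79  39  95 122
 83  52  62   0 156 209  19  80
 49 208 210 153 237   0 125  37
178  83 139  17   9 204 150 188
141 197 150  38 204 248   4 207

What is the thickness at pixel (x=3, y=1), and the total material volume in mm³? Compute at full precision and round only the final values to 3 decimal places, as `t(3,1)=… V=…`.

t(3,1)=0.570 V=130.202

span = t_max - t_min = 3.29 - 0.57 = 2.720
L(3,1) = 0, L_eff = 1 - 0/255 = 1.000000 (inverted)
t(3,1) = 3.29 - 2.720·1.000000 = 0.570
Σt over all 5·8 pixels = 26398/375 ≈ 70.3946667
V = pitch²·Σt = 1.36²·26398/375 = 130.202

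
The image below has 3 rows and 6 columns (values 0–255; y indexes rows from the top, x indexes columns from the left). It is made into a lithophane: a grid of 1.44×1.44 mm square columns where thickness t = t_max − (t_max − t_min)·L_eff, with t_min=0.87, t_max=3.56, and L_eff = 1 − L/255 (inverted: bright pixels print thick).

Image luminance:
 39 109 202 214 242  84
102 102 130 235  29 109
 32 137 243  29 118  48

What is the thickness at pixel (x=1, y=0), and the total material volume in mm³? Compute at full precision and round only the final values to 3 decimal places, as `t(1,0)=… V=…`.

t(1,0)=2.020 V=80.684

span = t_max - t_min = 3.56 - 0.87 = 2.690
L(1,0) = 109, L_eff = 1 - 109/255 = 0.572549 (inverted)
t(1,0) = 3.56 - 2.690·0.572549 = 2.020
Σt over all 3·6 pixels = 496103/12750 ≈ 38.9100392
V = pitch²·Σt = 1.44²·496103/12750 = 80.684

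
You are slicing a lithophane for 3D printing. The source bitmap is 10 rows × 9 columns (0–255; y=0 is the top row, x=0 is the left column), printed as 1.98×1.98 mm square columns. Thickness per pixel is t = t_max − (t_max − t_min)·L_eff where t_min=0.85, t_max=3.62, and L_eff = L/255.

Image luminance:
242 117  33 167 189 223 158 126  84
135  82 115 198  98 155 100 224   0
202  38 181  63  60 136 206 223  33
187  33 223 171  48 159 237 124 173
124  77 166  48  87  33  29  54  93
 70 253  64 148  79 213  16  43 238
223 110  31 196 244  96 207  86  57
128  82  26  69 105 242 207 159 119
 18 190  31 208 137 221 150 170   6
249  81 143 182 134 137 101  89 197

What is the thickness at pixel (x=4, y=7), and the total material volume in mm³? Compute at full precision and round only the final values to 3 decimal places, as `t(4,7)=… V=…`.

span = t_max - t_min = 3.62 - 0.85 = 2.770
L(4,7) = 105, L_eff = 105/255 = 0.411765
t(4,7) = 3.62 - 2.770·0.411765 = 2.479
Σt over all 10·9 pixels = 5092207/25500 ≈ 199.6943922
V = pitch²·Σt = 1.98²·5092207/25500 = 782.882

t(4,7)=2.479 V=782.882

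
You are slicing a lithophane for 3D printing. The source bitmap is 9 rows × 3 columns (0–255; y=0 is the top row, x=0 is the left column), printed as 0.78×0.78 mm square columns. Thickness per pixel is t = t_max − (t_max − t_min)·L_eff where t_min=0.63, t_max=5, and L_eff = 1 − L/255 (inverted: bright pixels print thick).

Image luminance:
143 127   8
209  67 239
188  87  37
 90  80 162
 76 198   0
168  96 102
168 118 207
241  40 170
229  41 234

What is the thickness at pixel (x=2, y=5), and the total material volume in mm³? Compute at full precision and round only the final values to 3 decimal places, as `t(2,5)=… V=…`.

span = t_max - t_min = 5 - 0.63 = 4.370
L(2,5) = 102, L_eff = 1 - 102/255 = 0.600000 (inverted)
t(2,5) = 5 - 4.370·0.600000 = 2.378
Σt over all 9·3 pixels = 32903/425 ≈ 77.4188235
V = pitch²·Σt = 0.78²·32903/425 = 47.102

t(2,5)=2.378 V=47.102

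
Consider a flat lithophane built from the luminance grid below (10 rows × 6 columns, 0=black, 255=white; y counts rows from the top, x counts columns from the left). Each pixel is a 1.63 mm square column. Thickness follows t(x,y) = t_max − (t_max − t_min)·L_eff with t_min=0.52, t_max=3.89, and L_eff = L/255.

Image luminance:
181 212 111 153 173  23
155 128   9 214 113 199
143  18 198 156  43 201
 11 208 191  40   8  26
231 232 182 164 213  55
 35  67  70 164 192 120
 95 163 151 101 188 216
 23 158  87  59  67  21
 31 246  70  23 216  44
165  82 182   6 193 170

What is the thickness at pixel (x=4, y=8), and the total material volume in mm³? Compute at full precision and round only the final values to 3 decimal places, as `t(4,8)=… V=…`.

t(4,8)=1.035 V=360.427

span = t_max - t_min = 3.89 - 0.52 = 3.370
L(4,8) = 216, L_eff = 216/255 = 0.847059
t(4,8) = 3.89 - 3.370·0.847059 = 1.035
Σt over all 10·6 pixels = 864812/6375 ≈ 135.6567843
V = pitch²·Σt = 1.63²·864812/6375 = 360.427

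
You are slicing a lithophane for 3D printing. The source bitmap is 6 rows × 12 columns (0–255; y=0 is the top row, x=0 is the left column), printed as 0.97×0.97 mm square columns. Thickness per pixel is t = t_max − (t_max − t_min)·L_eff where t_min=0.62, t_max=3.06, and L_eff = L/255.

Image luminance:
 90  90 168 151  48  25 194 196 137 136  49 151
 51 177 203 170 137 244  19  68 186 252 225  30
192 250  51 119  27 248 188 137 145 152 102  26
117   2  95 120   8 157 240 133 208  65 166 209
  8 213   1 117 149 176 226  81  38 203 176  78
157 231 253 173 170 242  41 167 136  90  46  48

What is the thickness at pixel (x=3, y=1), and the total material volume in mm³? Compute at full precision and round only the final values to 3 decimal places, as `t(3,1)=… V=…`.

t(3,1)=1.433 V=121.103

span = t_max - t_min = 3.06 - 0.62 = 2.440
L(3,1) = 170, L_eff = 170/255 = 0.666667
t(3,1) = 3.06 - 2.440·0.666667 = 1.433
Σt over all 6·12 pixels = 820526/6375 ≈ 128.7099608
V = pitch²·Σt = 0.97²·820526/6375 = 121.103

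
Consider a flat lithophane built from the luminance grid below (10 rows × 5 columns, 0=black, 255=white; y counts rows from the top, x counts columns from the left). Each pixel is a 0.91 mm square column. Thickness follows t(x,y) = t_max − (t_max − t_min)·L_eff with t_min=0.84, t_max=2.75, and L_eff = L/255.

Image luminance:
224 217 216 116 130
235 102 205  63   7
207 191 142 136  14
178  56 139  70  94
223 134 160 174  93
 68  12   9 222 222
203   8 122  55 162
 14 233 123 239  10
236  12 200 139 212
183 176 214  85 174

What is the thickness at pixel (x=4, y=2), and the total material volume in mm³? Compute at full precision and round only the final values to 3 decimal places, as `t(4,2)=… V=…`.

t(4,2)=2.645 V=71.320

span = t_max - t_min = 2.75 - 0.84 = 1.910
L(4,2) = 14, L_eff = 14/255 = 0.054902
t(4,2) = 2.75 - 1.910·0.054902 = 2.645
Σt over all 10·5 pixels = 2196181/25500 ≈ 86.1247451
V = pitch²·Σt = 0.91²·2196181/25500 = 71.320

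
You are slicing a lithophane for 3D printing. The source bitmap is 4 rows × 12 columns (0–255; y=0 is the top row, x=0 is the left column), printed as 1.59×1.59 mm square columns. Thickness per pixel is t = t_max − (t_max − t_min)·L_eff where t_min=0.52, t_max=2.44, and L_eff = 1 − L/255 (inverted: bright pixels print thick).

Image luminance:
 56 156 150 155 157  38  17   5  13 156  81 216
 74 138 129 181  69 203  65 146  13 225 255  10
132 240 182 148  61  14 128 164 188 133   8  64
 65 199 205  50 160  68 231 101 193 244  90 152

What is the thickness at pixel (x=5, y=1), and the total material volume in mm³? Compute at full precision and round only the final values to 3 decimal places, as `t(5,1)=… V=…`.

span = t_max - t_min = 2.44 - 0.52 = 1.920
L(5,1) = 203, L_eff = 1 - 203/255 = 0.203922 (inverted)
t(5,1) = 2.44 - 1.920·0.203922 = 2.048
Σt over all 4·12 pixels = 147888/2125 ≈ 69.5943529
V = pitch²·Σt = 1.59²·147888/2125 = 175.941

t(5,1)=2.048 V=175.941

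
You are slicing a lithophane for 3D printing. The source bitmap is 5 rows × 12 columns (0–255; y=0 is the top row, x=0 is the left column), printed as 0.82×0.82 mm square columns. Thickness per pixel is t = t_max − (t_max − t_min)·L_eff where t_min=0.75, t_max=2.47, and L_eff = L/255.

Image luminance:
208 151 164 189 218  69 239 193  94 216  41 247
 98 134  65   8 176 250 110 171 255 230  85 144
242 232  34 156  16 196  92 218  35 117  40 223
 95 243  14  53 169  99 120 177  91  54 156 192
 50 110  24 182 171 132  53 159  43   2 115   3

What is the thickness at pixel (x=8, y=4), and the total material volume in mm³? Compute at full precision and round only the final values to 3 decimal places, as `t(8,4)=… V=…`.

t(8,4)=2.180 V=63.988

span = t_max - t_min = 2.47 - 0.75 = 1.720
L(8,4) = 43, L_eff = 43/255 = 0.168627
t(8,4) = 2.47 - 1.720·0.168627 = 2.180
Σt over all 5·12 pixels = 202222/2125 ≈ 95.1632941
V = pitch²·Σt = 0.82²·202222/2125 = 63.988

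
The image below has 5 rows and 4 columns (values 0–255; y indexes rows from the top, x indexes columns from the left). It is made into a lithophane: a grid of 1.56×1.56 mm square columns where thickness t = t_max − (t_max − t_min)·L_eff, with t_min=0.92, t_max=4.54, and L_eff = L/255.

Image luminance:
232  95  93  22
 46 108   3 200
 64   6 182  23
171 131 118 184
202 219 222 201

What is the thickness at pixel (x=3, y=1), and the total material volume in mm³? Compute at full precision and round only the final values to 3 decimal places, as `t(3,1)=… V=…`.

span = t_max - t_min = 4.54 - 0.92 = 3.620
L(3,1) = 200, L_eff = 200/255 = 0.784314
t(3,1) = 4.54 - 3.620·0.784314 = 1.701
Σt over all 5·4 pixels = 350609/6375 ≈ 54.9974902
V = pitch²·Σt = 1.56²·350609/6375 = 133.842

t(3,1)=1.701 V=133.842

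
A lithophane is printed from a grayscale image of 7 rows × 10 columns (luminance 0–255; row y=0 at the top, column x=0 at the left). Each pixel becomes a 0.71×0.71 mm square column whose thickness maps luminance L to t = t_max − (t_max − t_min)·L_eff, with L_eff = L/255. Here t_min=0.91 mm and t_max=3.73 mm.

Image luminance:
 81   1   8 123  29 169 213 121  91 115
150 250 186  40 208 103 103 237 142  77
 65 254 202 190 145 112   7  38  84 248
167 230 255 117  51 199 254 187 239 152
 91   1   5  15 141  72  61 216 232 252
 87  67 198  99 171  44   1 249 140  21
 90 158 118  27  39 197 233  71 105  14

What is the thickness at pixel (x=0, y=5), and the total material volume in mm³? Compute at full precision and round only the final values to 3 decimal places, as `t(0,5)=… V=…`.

span = t_max - t_min = 3.73 - 0.91 = 2.820
L(0,5) = 87, L_eff = 87/255 = 0.341176
t(0,5) = 3.73 - 2.820·0.341176 = 2.768
Σt over all 7·10 pixels = 693349/4250 ≈ 163.1409412
V = pitch²·Σt = 0.71²·693349/4250 = 82.239

t(0,5)=2.768 V=82.239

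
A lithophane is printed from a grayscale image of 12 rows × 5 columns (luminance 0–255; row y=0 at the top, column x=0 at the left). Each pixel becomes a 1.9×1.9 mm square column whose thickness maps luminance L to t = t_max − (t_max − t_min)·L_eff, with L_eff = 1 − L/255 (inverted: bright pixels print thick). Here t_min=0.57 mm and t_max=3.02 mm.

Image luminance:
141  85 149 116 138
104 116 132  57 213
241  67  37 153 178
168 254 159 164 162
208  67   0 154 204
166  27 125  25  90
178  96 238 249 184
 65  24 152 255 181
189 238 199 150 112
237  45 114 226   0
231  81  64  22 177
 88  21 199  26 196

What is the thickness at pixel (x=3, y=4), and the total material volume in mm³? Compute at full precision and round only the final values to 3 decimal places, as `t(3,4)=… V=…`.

span = t_max - t_min = 3.02 - 0.57 = 2.450
L(3,4) = 154, L_eff = 1 - 154/255 = 0.396078 (inverted)
t(3,4) = 3.02 - 2.450·0.396078 = 2.050
Σt over all 12·5 pixels = 573133/5100 ≈ 112.3790196
V = pitch²·Σt = 1.9²·573133/5100 = 405.688

t(3,4)=2.050 V=405.688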